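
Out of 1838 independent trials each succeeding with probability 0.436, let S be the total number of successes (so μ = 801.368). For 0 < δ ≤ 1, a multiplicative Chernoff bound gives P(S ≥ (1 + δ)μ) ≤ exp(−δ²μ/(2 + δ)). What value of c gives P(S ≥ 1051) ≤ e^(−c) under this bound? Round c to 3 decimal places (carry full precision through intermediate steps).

33.641

Write 1051 = (1 + δ)μ, so δ = 1051/801.368 − 1 = 0.3115073…
Then the exponent is δ²μ/(2 + δ) = (1051 − μ)² / (μ·(2 + δ)) = 33.641337.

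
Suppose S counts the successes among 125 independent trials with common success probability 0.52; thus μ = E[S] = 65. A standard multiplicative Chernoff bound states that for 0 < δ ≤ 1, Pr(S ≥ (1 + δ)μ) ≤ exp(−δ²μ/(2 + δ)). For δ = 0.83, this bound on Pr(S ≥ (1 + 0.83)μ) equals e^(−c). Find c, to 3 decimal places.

c = δ²μ/(2 + δ) = 0.83²·65/(2 + 0.83) = 15.8228.

15.823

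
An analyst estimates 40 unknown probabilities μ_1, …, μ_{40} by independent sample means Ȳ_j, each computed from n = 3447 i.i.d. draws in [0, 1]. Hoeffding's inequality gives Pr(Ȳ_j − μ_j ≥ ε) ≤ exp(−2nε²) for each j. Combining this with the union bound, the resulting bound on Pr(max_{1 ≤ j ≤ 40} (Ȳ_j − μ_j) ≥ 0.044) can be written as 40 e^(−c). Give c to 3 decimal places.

Union bound over the 40 events: Pr(max_{1 ≤ j ≤ 40} (Ȳ_j − μ_j) ≥ 0.044) ≤ 40·exp(−2nε²) = 40 exp(−2·3447·0.044²).
So c = 2·3447·0.044² = 13.3468.

13.347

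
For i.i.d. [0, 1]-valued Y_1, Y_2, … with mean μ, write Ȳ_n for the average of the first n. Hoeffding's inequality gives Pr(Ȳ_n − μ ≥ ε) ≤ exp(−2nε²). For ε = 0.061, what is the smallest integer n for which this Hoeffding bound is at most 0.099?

Require exp(−2nε²) ≤ 0.099, i.e. 2nε² ≥ ln(1/0.099) = 2.312635.
So n ≥ 2.312635 / (2·0.061²) = 310.755.
The smallest integer n is 311.

311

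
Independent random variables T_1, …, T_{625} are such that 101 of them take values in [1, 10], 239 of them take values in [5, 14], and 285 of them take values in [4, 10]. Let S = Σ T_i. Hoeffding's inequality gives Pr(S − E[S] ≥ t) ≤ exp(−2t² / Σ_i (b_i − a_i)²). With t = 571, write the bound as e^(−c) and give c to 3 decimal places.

Σ(b_i − a_i)² = 101·9² + 239·9² + 285·6² = 37800.
c = 2t² / 37800 = 2·571² / 37800 = 17.2508.

17.251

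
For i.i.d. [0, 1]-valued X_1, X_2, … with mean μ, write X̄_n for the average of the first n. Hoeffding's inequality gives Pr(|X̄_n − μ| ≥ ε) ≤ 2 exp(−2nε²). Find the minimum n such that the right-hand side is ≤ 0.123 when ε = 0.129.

84

Require 2·exp(−2nε²) ≤ 0.123, i.e. 2nε² ≥ ln(2/0.123) = 2.788718.
So n ≥ 2.788718 / (2·0.129²) = 83.791.
The smallest integer n is 84.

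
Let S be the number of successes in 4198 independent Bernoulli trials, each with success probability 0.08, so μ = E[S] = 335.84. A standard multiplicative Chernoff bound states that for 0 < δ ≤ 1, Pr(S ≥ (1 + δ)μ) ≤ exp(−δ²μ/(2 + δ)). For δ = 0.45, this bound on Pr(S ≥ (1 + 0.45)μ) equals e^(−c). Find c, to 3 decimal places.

27.758

c = δ²μ/(2 + δ) = 0.45²·335.84/(2 + 0.45) = 27.7582.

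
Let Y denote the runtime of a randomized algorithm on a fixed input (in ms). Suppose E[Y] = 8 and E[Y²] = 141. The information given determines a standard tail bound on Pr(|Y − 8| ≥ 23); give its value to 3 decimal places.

The first two moments determine the variance, so Chebyshev's inequality is the sharpest standard bound available.
Var(Y) = E[Y²] − (E[Y])² = 141 − 64 = 77.
Chebyshev's inequality: Pr(|Y − μ| ≥ t) ≤ Var(Y)/t² = 77/529 = 0.1456.

0.146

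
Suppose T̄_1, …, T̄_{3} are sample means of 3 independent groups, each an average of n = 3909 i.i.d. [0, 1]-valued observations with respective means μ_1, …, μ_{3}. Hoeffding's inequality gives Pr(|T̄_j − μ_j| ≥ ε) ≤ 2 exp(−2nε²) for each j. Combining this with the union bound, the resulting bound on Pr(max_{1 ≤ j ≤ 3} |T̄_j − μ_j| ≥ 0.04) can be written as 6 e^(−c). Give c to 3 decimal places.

Union bound over the 3 events: Pr(max_{1 ≤ j ≤ 3} |T̄_j − μ_j| ≥ 0.04) ≤ 3·2·exp(−2nε²) = 6 exp(−2·3909·0.04²).
So c = 2·3909·0.04² = 12.5088.

12.509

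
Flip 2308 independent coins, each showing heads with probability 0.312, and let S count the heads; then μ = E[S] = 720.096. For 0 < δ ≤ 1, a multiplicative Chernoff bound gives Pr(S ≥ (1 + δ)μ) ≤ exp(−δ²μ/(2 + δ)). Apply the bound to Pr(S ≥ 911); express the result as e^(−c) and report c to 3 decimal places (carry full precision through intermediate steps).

Write 911 = (1 + δ)μ, so δ = 911/720.096 − 1 = 0.2651091…
Then the exponent is δ²μ/(2 + δ) = (911 − μ)² / (μ·(2 + δ)) = 22.343466.

22.343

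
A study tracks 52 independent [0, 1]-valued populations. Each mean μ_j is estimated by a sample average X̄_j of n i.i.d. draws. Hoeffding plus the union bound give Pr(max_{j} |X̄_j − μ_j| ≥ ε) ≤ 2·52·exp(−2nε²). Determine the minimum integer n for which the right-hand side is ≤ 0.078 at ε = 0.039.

2366

Need 2·52·exp(−2nε²) ≤ 0.078, i.e. exp(−2nε²) ≤ 0.078/104.
So 2nε² ≥ ln(104/0.078) = 7.195437.
Hence n ≥ 7.195437/(2·0.039²) = 2365.364.
The smallest integer n is 2366.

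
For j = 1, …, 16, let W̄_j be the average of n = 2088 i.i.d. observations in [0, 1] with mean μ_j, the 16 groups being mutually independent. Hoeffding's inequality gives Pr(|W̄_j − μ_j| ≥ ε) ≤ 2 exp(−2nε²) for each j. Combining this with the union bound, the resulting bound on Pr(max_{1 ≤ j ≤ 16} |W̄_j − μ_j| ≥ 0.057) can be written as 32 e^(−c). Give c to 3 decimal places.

Union bound over the 16 events: Pr(max_{1 ≤ j ≤ 16} |W̄_j − μ_j| ≥ 0.057) ≤ 16·2·exp(−2nε²) = 32 exp(−2·2088·0.057²).
So c = 2·2088·0.057² = 13.5678.

13.568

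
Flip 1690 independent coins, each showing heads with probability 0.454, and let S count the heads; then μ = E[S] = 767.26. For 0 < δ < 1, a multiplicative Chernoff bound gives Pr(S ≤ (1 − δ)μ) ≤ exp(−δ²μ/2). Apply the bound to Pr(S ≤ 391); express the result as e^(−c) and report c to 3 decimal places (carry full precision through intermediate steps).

Write 391 = (1 − δ)μ, so δ = 1 − 391/767.26 = 0.4903944…
Then the exponent is δ²μ/2 = (μ − 391)²/(2μ) = 92.257897.

92.258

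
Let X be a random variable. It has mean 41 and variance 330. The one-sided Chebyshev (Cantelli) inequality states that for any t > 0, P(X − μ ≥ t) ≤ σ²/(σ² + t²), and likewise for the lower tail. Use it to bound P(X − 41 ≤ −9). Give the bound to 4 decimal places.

0.8029

Here σ² = 330 and t = 9, so σ² + t² = 411.
Cantelli's bound: 330/411 = 0.8029.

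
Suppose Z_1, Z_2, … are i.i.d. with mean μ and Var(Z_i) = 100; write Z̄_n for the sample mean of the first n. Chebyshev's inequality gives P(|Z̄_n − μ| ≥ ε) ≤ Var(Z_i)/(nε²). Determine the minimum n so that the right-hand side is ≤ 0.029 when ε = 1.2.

2395

Require 100/(n·1.2²) ≤ 0.029, i.e. n ≥ 100/(0.029·1.2²) = 2394.636.
The smallest integer n is 2395.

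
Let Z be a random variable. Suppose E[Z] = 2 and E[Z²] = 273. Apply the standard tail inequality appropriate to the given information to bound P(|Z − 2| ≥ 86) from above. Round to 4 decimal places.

The first two moments determine the variance, so Chebyshev's inequality is the sharpest standard bound available.
Var(Z) = E[Z²] − (E[Z])² = 273 − 4 = 269.
Chebyshev's inequality: P(|Z − μ| ≥ t) ≤ Var(Z)/t² = 269/7396 = 0.0364.

0.0364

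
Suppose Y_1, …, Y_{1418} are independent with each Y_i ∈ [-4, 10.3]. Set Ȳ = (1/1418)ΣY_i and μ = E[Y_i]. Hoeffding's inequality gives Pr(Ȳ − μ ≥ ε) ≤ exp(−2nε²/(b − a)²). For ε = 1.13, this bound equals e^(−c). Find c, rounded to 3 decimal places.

17.709

c = 2nε²/(b − a)² = 2·1418·1.13² / 14.3² = 17.7089.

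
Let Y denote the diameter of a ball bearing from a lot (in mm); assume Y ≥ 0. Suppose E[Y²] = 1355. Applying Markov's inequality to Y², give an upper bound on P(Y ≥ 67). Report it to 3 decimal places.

Since Y ≥ 0, the event {Y ≥ 67} is the same as {Y² ≥ 4489}.
Markov's inequality applied to Y² gives P(Y² ≥ 4489) ≤ E[Y²]/4489 = 1355/4489 = 0.3018.

0.302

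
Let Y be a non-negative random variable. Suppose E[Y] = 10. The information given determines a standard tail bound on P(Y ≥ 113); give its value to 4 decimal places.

0.0885

Only the mean of a non-negative variable is known, so Markov's inequality is the applicable tail bound.
Markov's inequality: for a non-negative random variable, P(Y ≥ a) ≤ E[Y]/a.
Here E[Y] = 10 and a = 113, so the bound is 10/113 = 0.0885.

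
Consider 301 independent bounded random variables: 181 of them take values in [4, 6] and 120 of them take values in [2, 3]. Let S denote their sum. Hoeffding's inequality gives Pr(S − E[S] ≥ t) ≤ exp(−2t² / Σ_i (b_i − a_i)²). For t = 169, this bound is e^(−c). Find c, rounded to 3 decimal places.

67.680

Σ(b_i − a_i)² = 181·2² + 120·1² = 844.
c = 2t² / 844 = 2·169² / 844 = 67.6801.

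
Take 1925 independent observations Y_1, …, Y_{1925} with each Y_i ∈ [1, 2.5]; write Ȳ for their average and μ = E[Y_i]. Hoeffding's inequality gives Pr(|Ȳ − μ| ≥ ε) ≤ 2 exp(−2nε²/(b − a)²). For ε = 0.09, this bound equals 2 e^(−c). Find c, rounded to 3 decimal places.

c = 2nε²/(b − a)² = 2·1925·0.09² / 1.5² = 13.8600.

13.860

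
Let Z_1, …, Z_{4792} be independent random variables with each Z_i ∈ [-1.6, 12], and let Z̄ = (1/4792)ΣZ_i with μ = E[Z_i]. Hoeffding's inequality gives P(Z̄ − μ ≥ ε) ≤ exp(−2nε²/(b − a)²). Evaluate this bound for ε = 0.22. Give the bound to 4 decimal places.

Exponent: 2nε²/(b − a)² = 2·4792·0.22² / 13.6² = 2.50792.
Bound = exp(−2.50792) = 0.08144.

0.0814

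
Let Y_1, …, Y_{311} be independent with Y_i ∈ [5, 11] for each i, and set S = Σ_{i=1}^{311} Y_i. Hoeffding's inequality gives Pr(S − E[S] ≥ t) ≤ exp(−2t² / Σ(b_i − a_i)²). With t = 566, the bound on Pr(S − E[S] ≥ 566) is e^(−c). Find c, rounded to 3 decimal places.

Σ(b_i − a_i)² = 311·(6)² = 11196.
c = 2t²/11196 = 2·566²/11196 = 57.2269.

57.227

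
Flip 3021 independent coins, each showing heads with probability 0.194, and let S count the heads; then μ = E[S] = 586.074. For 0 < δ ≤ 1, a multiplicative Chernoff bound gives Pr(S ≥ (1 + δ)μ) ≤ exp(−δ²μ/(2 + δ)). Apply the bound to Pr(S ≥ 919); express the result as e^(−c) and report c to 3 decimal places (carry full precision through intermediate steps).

Write 919 = (1 + δ)μ, so δ = 919/586.074 − 1 = 0.5680614…
Then the exponent is δ²μ/(2 + δ) = (919 − μ)² / (μ·(2 + δ)) = 73.644034.

73.644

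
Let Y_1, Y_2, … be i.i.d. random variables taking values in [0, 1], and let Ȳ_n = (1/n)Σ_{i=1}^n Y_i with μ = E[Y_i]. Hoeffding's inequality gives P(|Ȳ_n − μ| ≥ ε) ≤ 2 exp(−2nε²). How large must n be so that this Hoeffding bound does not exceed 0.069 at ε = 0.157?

69

Require 2·exp(−2nε²) ≤ 0.069, i.e. 2nε² ≥ ln(2/0.069) = 3.366796.
So n ≥ 3.366796 / (2·0.157²) = 68.295.
The smallest integer n is 69.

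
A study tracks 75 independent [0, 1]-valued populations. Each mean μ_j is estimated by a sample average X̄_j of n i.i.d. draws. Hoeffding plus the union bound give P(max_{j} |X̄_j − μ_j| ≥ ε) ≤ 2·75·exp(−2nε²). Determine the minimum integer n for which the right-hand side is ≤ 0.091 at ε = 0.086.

501

Need 2·75·exp(−2nε²) ≤ 0.091, i.e. exp(−2nε²) ≤ 0.091/150.
So 2nε² ≥ ln(150/0.091) = 7.407531.
Hence n ≥ 7.407531/(2·0.086²) = 500.780.
The smallest integer n is 501.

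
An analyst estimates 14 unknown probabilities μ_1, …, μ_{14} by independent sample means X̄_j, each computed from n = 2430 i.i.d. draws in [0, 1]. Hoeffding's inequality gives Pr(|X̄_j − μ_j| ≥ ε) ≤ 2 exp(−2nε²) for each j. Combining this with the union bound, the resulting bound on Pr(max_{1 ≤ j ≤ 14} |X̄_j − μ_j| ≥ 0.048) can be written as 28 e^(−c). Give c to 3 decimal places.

Union bound over the 14 events: Pr(max_{1 ≤ j ≤ 14} |X̄_j − μ_j| ≥ 0.048) ≤ 14·2·exp(−2nε²) = 28 exp(−2·2430·0.048²).
So c = 2·2430·0.048² = 11.1974.

11.197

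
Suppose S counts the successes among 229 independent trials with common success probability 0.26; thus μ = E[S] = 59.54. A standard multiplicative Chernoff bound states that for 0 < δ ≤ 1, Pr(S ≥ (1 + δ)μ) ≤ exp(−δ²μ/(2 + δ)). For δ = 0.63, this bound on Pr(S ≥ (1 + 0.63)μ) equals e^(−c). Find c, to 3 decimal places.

8.985

c = δ²μ/(2 + δ) = 0.63²·59.54/(2 + 0.63) = 8.9853.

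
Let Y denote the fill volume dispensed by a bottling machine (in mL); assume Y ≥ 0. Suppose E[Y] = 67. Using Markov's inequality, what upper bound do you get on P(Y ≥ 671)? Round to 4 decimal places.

0.0999

Markov's inequality: for a non-negative random variable, P(Y ≥ a) ≤ E[Y]/a.
Here E[Y] = 67 and a = 671, so the bound is 67/671 = 0.0999.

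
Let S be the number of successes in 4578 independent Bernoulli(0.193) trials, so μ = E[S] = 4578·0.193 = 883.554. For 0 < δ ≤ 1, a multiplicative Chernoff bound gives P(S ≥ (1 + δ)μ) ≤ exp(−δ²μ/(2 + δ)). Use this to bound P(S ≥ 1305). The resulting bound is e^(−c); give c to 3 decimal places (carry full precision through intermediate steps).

81.157

Write 1305 = (1 + δ)μ, so δ = 1305/883.554 − 1 = 0.4769895…
Then the exponent is δ²μ/(2 + δ) = (1305 − μ)² / (μ·(2 + δ)) = 81.157116.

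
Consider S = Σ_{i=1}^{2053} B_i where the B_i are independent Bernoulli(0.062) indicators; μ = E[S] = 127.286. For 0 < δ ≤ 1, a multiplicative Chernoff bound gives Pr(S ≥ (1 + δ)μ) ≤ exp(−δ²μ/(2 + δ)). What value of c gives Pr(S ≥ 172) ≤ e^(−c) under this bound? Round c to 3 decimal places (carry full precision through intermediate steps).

Write 172 = (1 + δ)μ, so δ = 172/127.286 − 1 = 0.3512877…
Then the exponent is δ²μ/(2 + δ) = (172 − μ)² / (μ·(2 + δ)) = 6.680372.

6.680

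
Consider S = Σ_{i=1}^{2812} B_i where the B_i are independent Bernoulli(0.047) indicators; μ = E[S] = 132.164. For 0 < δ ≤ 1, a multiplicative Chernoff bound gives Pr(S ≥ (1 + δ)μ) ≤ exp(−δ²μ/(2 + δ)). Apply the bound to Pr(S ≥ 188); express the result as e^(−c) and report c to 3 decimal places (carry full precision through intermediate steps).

Write 188 = (1 + δ)μ, so δ = 188/132.164 − 1 = 0.4224751…
Then the exponent is δ²μ/(2 + δ) = (188 − μ)² / (μ·(2 + δ)) = 9.737693.

9.738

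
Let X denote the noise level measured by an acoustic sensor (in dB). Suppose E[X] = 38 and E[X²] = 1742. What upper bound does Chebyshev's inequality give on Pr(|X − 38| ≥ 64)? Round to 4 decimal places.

0.0728

Var(X) = E[X²] − (E[X])² = 1742 − 1444 = 298.
Chebyshev's inequality: Pr(|X − μ| ≥ t) ≤ Var(X)/t² = 298/4096 = 0.0728.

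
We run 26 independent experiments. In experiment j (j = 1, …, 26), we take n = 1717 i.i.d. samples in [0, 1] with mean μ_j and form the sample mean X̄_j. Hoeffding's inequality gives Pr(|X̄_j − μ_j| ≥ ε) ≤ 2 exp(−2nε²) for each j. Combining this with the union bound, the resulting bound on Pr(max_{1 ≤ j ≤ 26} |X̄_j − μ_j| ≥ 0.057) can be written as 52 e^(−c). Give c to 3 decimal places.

11.157

Union bound over the 26 events: Pr(max_{1 ≤ j ≤ 26} |X̄_j − μ_j| ≥ 0.057) ≤ 26·2·exp(−2nε²) = 52 exp(−2·1717·0.057²).
So c = 2·1717·0.057² = 11.1571.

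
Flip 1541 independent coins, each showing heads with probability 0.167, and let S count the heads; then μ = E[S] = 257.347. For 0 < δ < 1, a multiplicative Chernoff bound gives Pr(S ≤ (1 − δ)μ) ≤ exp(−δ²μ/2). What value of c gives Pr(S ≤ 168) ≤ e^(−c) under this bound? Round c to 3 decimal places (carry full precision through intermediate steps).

Write 168 = (1 − δ)μ, so δ = 1 − 168/257.347 = 0.3471849…
Then the exponent is δ²μ/2 = (μ − 168)²/(2μ) = 15.509966.

15.510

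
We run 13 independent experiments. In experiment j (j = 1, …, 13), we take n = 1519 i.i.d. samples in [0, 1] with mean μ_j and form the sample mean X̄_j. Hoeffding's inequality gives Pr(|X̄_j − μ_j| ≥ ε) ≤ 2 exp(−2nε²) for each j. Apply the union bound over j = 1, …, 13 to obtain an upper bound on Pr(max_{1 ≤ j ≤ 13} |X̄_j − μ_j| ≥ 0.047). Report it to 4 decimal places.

0.0317

Per-experiment Hoeffding bound: 2·exp(−2·1519·0.047²) = 2·exp(−6.71094) = 0.002435.
Union bound over 13 events: 13·0.002435 = 0.03166.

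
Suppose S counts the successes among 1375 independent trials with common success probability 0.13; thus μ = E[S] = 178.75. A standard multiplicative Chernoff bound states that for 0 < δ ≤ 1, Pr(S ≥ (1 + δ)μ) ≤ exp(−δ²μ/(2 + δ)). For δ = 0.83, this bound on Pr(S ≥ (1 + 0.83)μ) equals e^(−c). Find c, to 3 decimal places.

c = δ²μ/(2 + δ) = 0.83²·178.75/(2 + 0.83) = 43.5127.

43.513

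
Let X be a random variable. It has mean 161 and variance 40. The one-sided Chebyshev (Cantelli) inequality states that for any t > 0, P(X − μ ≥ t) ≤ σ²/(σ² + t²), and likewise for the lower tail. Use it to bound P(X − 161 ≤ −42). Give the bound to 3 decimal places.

0.022

Here σ² = 40 and t = 42, so σ² + t² = 1804.
Cantelli's bound: 40/1804 = 0.0222.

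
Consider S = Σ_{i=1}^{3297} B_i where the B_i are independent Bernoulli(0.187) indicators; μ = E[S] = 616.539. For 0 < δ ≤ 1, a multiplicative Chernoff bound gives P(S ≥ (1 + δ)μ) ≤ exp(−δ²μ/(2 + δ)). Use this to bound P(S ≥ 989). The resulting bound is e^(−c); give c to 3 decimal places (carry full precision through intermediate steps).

Write 989 = (1 + δ)μ, so δ = 989/616.539 − 1 = 0.6041159…
Then the exponent is δ²μ/(2 + δ) = (989 − μ)² / (μ·(2 + δ)) = 86.405373.

86.405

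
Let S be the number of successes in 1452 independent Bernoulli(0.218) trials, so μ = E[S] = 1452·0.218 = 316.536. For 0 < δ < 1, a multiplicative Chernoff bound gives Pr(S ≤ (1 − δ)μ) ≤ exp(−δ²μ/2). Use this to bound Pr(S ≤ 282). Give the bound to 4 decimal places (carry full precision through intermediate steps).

0.1520

Write 282 = (1 − δ)μ, so δ = 1 − 282/316.536 = 0.1091061…
Then the exponent is δ²μ/2 = (μ − 282)²/(2μ) = 1.884044.
Bound = exp(−1.884044) = 0.15197.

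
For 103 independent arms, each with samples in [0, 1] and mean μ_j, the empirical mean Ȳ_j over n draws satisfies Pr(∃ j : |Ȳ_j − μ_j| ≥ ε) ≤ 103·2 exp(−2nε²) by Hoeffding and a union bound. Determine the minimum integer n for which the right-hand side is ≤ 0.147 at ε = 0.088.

468

Need 2·103·exp(−2nε²) ≤ 0.147, i.e. exp(−2nε²) ≤ 0.147/206.
So 2nε² ≥ ln(206/0.147) = 7.245199.
Hence n ≥ 7.245199/(2·0.088²) = 467.794.
The smallest integer n is 468.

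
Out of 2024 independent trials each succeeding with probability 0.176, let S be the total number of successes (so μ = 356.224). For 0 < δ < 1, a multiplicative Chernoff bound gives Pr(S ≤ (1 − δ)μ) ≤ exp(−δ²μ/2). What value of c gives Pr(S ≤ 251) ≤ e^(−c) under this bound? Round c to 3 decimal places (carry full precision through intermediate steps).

15.541

Write 251 = (1 − δ)μ, so δ = 1 − 251/356.224 = 0.2953872…
Then the exponent is δ²μ/2 = (μ − 251)²/(2μ) = 15.540910.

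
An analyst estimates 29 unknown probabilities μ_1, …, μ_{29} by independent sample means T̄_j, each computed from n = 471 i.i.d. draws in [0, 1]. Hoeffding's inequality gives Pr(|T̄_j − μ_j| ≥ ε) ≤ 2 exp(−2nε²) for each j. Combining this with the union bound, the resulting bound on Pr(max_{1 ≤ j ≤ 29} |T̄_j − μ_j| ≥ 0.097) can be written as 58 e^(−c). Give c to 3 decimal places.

Union bound over the 29 events: Pr(max_{1 ≤ j ≤ 29} |T̄_j − μ_j| ≥ 0.097) ≤ 29·2·exp(−2nε²) = 58 exp(−2·471·0.097²).
So c = 2·471·0.097² = 8.8633.

8.863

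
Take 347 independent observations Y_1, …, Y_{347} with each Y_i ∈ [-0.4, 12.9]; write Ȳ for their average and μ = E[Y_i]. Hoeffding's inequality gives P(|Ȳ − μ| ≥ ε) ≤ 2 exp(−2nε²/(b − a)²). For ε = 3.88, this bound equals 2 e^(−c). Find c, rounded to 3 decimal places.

59.064

c = 2nε²/(b − a)² = 2·347·3.88² / 13.3² = 59.0636.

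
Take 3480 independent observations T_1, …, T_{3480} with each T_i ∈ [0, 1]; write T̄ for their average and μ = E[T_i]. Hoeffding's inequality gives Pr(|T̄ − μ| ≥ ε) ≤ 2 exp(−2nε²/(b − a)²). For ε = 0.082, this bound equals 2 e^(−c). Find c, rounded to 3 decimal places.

46.799

c = 2nε²/(b − a)² = 2·3480·0.082² / 1² = 46.7990.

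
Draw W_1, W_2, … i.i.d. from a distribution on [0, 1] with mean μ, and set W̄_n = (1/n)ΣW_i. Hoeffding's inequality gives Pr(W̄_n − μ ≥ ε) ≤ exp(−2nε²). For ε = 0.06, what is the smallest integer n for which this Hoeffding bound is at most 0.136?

Require exp(−2nε²) ≤ 0.136, i.e. 2nε² ≥ ln(1/0.136) = 1.995100.
So n ≥ 1.995100 / (2·0.06²) = 277.097.
The smallest integer n is 278.

278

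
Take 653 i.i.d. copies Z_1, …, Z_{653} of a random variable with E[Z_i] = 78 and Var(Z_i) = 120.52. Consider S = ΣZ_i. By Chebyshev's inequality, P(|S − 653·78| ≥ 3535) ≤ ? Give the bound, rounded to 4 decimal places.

0.0063

Var(S) = n·Var(Z_i) = 653·120.52 = 78699.56.
Chebyshev: P(|S − 653·78| ≥ 3535) ≤ Var(S)/3535² = 78699.56/12496225 = 0.0063.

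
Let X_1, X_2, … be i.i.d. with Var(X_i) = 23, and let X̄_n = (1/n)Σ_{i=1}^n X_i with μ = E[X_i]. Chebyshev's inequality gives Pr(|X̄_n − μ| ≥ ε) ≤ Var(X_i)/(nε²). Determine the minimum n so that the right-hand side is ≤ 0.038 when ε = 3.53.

49

Require 23/(n·3.53²) ≤ 0.038, i.e. n ≥ 23/(0.038·3.53²) = 48.573.
The smallest integer n is 49.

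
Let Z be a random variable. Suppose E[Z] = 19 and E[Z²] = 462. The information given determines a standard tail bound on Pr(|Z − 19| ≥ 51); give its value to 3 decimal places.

The first two moments determine the variance, so Chebyshev's inequality is the sharpest standard bound available.
Var(Z) = E[Z²] − (E[Z])² = 462 − 361 = 101.
Chebyshev's inequality: Pr(|Z − μ| ≥ t) ≤ Var(Z)/t² = 101/2601 = 0.0388.

0.039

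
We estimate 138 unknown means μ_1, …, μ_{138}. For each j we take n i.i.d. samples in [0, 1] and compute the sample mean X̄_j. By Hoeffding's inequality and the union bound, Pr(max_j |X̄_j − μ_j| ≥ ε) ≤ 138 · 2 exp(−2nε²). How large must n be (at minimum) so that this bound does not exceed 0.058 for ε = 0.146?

199

Need 2·138·exp(−2nε²) ≤ 0.058, i.e. exp(−2nε²) ≤ 0.058/276.
So 2nε² ≥ ln(276/0.058) = 8.467713.
Hence n ≥ 8.467713/(2·0.146²) = 198.623.
The smallest integer n is 199.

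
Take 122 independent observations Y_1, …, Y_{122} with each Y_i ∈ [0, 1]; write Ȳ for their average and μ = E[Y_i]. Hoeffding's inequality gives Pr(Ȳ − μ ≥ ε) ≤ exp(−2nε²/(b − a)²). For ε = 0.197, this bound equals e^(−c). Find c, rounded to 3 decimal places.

c = 2nε²/(b − a)² = 2·122·0.197² / 1² = 9.4694.

9.469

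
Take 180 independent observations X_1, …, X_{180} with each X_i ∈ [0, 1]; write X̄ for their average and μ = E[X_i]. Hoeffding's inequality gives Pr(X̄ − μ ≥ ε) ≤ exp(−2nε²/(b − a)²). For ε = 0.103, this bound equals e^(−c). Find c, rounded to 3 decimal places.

3.819

c = 2nε²/(b − a)² = 2·180·0.103² / 1² = 3.8192.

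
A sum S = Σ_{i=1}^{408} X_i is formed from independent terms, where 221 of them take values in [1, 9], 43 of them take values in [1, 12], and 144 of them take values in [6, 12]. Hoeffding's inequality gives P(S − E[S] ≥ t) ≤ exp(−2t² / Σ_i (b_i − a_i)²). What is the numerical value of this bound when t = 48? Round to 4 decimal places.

0.8287

Σ(b_i − a_i)² = 221·8² + 43·11² + 144·6² = 24531.
Exponent = 2·48² / 24531 = 0.18784.
Bound = exp(−0.18784) = 0.82874.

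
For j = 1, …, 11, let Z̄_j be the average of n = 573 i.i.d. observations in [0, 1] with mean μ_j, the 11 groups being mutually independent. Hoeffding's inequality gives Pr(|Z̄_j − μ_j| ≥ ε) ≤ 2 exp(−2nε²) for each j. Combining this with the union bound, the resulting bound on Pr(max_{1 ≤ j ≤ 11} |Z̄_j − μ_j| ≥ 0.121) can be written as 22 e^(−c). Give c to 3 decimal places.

Union bound over the 11 events: Pr(max_{1 ≤ j ≤ 11} |Z̄_j − μ_j| ≥ 0.121) ≤ 11·2·exp(−2nε²) = 22 exp(−2·573·0.121²).
So c = 2·573·0.121² = 16.7786.

16.779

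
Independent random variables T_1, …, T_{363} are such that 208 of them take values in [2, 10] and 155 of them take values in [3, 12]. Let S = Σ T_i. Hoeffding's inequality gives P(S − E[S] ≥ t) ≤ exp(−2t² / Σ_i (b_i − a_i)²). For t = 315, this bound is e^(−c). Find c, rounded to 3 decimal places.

7.672

Σ(b_i − a_i)² = 208·8² + 155·9² = 25867.
c = 2t² / 25867 = 2·315² / 25867 = 7.6719.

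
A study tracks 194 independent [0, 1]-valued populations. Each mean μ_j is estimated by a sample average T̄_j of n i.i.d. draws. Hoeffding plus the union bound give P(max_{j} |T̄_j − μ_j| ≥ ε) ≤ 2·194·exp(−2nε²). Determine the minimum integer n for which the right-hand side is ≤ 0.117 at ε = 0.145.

193

Need 2·194·exp(−2nε²) ≤ 0.117, i.e. exp(−2nε²) ≤ 0.117/388.
So 2nε² ≥ ln(388/0.117) = 8.106587.
Hence n ≥ 8.106587/(2·0.145²) = 192.784.
The smallest integer n is 193.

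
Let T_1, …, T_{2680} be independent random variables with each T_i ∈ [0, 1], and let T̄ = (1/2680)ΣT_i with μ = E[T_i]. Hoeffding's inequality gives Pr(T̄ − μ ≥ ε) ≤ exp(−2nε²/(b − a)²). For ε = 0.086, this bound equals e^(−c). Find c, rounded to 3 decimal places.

c = 2nε²/(b − a)² = 2·2680·0.086² / 1² = 39.6426.

39.643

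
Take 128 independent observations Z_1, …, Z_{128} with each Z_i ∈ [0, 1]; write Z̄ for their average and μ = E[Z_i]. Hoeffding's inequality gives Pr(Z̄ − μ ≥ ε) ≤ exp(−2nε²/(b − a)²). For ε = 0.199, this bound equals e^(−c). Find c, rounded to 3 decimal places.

10.138

c = 2nε²/(b − a)² = 2·128·0.199² / 1² = 10.1379.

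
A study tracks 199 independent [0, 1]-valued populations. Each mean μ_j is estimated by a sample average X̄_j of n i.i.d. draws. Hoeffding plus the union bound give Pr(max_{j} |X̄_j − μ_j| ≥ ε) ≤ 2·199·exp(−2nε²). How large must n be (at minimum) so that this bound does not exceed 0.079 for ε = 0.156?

176

Need 2·199·exp(−2nε²) ≤ 0.079, i.e. exp(−2nε²) ≤ 0.079/398.
So 2nε² ≥ ln(398/0.079) = 8.524759.
Hence n ≥ 8.524759/(2·0.156²) = 175.147.
The smallest integer n is 176.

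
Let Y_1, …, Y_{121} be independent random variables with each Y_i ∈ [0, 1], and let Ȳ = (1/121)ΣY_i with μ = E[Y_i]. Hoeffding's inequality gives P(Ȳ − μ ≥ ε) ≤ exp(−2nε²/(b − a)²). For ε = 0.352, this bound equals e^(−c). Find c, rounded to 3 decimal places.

c = 2nε²/(b − a)² = 2·121·0.352² / 1² = 29.9848.

29.985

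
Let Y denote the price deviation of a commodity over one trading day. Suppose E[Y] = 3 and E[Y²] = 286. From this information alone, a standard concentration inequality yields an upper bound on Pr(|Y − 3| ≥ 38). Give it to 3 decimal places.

The first two moments determine the variance, so Chebyshev's inequality is the sharpest standard bound available.
Var(Y) = E[Y²] − (E[Y])² = 286 − 9 = 277.
Chebyshev's inequality: Pr(|Y − μ| ≥ t) ≤ Var(Y)/t² = 277/1444 = 0.1918.

0.192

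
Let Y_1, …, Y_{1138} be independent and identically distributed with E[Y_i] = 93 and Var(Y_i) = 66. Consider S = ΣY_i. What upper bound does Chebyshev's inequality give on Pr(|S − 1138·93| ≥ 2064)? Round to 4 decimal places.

0.0176

Var(S) = n·Var(Y_i) = 1138·66 = 75108.
Chebyshev: Pr(|S − 1138·93| ≥ 2064) ≤ Var(S)/2064² = 75108/4260096 = 0.0176.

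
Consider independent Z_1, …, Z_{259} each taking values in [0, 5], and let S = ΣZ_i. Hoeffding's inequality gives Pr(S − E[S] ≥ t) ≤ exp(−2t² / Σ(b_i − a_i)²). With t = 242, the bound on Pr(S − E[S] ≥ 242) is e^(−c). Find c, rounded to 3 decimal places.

18.089

Σ(b_i − a_i)² = 259·(5)² = 6475.
c = 2t²/6475 = 2·242²/6475 = 18.0893.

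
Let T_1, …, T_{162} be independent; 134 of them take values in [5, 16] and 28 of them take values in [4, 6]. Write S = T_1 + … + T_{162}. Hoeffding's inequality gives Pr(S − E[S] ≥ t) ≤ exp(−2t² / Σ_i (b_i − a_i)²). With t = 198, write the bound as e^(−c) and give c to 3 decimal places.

Σ(b_i − a_i)² = 134·11² + 28·2² = 16326.
c = 2t² / 16326 = 2·198² / 16326 = 4.8026.

4.803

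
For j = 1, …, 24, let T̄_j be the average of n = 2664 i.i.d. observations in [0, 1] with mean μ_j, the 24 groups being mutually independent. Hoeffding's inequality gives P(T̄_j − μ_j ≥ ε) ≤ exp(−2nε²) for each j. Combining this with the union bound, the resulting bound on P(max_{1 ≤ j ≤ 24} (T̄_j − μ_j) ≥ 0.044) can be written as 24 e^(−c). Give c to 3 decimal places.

10.315

Union bound over the 24 events: P(max_{1 ≤ j ≤ 24} (T̄_j − μ_j) ≥ 0.044) ≤ 24·exp(−2nε²) = 24 exp(−2·2664·0.044²).
So c = 2·2664·0.044² = 10.3150.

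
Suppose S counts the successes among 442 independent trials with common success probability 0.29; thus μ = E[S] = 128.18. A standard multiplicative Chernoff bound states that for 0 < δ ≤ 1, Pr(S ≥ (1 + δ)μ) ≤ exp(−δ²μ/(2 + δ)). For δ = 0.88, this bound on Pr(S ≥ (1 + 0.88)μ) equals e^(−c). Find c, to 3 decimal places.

c = δ²μ/(2 + δ) = 0.88²·128.18/(2 + 0.88) = 34.4662.

34.466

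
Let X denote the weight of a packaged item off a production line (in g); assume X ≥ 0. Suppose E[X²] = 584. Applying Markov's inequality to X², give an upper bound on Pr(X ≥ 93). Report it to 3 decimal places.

0.068

Since X ≥ 0, the event {X ≥ 93} is the same as {X² ≥ 8649}.
Markov's inequality applied to X² gives Pr(X² ≥ 8649) ≤ E[X²]/8649 = 584/8649 = 0.0675.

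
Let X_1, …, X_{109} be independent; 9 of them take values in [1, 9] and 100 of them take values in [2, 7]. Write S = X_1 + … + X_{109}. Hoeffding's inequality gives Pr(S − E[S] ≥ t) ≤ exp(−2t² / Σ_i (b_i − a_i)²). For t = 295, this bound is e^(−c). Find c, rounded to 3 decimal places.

Σ(b_i − a_i)² = 9·8² + 100·5² = 3076.
c = 2t² / 3076 = 2·295² / 3076 = 56.5832.

56.583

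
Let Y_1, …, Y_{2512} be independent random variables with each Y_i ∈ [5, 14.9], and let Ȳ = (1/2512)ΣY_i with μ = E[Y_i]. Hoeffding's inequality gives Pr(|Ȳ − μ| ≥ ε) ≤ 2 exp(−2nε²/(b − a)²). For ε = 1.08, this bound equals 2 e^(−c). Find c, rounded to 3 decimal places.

59.790

c = 2nε²/(b − a)² = 2·2512·1.08² / 9.9² = 59.7898.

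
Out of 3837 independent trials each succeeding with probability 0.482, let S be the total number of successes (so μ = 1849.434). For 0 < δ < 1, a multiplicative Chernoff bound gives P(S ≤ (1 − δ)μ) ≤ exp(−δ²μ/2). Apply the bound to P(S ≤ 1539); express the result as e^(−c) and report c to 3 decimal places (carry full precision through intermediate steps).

Write 1539 = (1 − δ)μ, so δ = 1 − 1539/1849.434 = 0.1678535…
Then the exponent is δ²μ/2 = (μ − 1539)²/(2μ) = 26.053719.

26.054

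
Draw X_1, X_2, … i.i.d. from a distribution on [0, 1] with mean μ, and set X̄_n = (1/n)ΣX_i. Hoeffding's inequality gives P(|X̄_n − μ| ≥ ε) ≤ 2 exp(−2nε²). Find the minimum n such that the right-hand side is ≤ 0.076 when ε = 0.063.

Require 2·exp(−2nε²) ≤ 0.076, i.e. 2nε² ≥ ln(2/0.076) = 3.270169.
So n ≥ 3.270169 / (2·0.063²) = 411.964.
The smallest integer n is 412.

412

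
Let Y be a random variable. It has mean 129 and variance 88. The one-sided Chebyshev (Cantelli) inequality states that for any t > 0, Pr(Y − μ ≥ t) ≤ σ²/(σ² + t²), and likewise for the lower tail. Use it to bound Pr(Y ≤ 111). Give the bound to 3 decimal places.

Here σ² = 88 and t = 18, so σ² + t² = 412.
Cantelli's bound: 88/412 = 0.2136.

0.214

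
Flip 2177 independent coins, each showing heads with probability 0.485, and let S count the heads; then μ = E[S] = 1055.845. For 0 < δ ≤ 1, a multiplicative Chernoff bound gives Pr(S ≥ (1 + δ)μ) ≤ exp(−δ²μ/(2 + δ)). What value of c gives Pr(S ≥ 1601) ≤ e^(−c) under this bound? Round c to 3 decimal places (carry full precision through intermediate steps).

Write 1601 = (1 + δ)μ, so δ = 1601/1055.845 − 1 = 0.5163211…
Then the exponent is δ²μ/(2 + δ) = (1601 − μ)² / (μ·(2 + δ)) = 111.859734.

111.860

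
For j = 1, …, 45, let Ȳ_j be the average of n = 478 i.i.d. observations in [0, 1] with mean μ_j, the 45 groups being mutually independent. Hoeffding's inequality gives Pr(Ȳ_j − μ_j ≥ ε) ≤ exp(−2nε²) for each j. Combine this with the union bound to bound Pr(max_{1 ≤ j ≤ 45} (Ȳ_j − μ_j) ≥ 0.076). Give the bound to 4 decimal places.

0.1799

Per-experiment Hoeffding bound: exp(−2·478·0.076²) = exp(−5.52186) = 0.0039984.
Union bound over 45 events: 45·0.0039984 = 0.17993.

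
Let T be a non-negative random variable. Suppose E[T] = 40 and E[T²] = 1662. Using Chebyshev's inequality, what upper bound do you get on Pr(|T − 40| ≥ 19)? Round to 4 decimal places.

0.1717

Var(T) = E[T²] − (E[T])² = 1662 − 1600 = 62.
Chebyshev's inequality: Pr(|T − μ| ≥ t) ≤ Var(T)/t² = 62/361 = 0.1717.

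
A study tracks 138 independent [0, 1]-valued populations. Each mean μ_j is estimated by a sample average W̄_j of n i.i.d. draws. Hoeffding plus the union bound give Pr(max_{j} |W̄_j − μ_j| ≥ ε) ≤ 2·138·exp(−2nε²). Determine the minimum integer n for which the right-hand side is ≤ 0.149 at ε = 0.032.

3674

Need 2·138·exp(−2nε²) ≤ 0.149, i.e. exp(−2nε²) ≤ 0.149/276.
So 2nε² ≥ ln(276/0.149) = 7.524210.
Hence n ≥ 7.524210/(2·0.032²) = 3673.931.
The smallest integer n is 3674.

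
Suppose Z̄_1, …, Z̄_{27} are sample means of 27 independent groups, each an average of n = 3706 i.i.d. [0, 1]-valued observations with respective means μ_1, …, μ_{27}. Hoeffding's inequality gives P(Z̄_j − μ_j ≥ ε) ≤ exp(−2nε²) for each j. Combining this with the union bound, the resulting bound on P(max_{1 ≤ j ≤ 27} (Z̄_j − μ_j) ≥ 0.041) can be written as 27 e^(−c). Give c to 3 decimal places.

Union bound over the 27 events: P(max_{1 ≤ j ≤ 27} (Z̄_j − μ_j) ≥ 0.041) ≤ 27·exp(−2nε²) = 27 exp(−2·3706·0.041²).
So c = 2·3706·0.041² = 12.4596.

12.460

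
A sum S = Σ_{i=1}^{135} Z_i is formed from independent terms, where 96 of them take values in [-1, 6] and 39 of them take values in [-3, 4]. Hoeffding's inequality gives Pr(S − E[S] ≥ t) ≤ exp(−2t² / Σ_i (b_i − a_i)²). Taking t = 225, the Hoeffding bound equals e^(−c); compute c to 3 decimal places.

15.306

Σ(b_i − a_i)² = 96·7² + 39·7² = 6615.
c = 2t² / 6615 = 2·225² / 6615 = 15.3061.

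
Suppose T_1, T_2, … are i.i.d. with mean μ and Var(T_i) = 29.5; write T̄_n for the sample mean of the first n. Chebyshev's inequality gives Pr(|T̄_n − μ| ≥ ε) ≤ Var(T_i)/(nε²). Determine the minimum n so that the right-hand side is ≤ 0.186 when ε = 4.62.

8

Require 29.5/(n·4.62²) ≤ 0.186, i.e. n ≥ 29.5/(0.186·4.62²) = 7.431.
The smallest integer n is 8.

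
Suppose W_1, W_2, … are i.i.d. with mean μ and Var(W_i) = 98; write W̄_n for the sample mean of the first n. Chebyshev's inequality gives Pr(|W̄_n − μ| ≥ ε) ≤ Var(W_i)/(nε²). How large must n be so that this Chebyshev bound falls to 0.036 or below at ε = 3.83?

186

Require 98/(n·3.83²) ≤ 0.036, i.e. n ≥ 98/(0.036·3.83²) = 185.578.
The smallest integer n is 186.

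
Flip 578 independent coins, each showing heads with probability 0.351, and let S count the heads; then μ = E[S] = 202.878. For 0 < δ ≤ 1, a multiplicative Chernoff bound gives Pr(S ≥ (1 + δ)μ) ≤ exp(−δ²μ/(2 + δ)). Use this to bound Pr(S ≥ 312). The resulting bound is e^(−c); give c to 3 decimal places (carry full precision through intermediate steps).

23.127

Write 312 = (1 + δ)μ, so δ = 312/202.878 − 1 = 0.53787…
Then the exponent is δ²μ/(2 + δ) = (312 − μ)² / (μ·(2 + δ)) = 23.127053.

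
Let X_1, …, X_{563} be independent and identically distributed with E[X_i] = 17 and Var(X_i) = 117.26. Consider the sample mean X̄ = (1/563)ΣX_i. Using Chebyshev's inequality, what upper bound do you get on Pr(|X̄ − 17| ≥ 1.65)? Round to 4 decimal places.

Var(X̄) = Var(X_i)/n = 117.26/563 = 0.20828.
Chebyshev: Pr(|X̄ − 17| ≥ 1.65) ≤ Var(X̄)/(1.65)² = 117.26/(563·1.65²) = 0.0765.

0.0765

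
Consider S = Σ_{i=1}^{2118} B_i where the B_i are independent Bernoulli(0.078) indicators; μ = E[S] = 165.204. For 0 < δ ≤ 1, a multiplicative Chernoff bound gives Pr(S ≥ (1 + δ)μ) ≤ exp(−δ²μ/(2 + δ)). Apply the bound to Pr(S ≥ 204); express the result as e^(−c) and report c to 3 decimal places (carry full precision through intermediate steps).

4.077

Write 204 = (1 + δ)μ, so δ = 204/165.204 − 1 = 0.2348369…
Then the exponent is δ²μ/(2 + δ) = (204 − μ)² / (μ·(2 + δ)) = 4.076688.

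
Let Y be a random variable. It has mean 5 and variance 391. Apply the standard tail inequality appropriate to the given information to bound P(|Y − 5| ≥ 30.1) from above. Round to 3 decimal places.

0.432

Mean and variance are known, so Chebyshev's inequality applies.
Chebyshev: P(|Y − μ| ≥ t) ≤ Var(Y)/t².
Bound = 391 / 906.01 = 0.4316.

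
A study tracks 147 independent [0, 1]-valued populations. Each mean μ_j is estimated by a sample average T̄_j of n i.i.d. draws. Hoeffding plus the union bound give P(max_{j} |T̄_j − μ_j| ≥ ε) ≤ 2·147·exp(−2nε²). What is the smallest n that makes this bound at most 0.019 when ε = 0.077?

Need 2·147·exp(−2nε²) ≤ 0.019, i.e. exp(−2nε²) ≤ 0.019/294.
So 2nε² ≥ ln(294/0.019) = 9.646896.
Hence n ≥ 9.646896/(2·0.077²) = 813.535.
The smallest integer n is 814.

814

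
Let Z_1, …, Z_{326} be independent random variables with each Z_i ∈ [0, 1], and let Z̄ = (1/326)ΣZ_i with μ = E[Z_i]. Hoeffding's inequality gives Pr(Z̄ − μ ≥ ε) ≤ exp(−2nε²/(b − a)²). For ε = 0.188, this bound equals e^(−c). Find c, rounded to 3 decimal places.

c = 2nε²/(b − a)² = 2·326·0.188² / 1² = 23.0443.

23.044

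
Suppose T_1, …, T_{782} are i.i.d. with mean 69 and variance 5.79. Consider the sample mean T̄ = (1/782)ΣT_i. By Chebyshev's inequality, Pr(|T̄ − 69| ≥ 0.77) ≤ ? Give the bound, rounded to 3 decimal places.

0.012

Var(T̄) = Var(T_i)/n = 5.79/782 = 0.0074041.
Chebyshev: Pr(|T̄ − 69| ≥ 0.77) ≤ Var(T̄)/(0.77)² = 5.79/(782·0.77²) = 0.0125.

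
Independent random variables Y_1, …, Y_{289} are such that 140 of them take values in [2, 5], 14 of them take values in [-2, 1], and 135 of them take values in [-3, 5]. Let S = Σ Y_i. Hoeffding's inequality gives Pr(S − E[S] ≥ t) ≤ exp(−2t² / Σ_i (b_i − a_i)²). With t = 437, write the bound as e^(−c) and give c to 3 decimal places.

38.095

Σ(b_i − a_i)² = 140·3² + 14·3² + 135·8² = 10026.
c = 2t² / 10026 = 2·437² / 10026 = 38.0948.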